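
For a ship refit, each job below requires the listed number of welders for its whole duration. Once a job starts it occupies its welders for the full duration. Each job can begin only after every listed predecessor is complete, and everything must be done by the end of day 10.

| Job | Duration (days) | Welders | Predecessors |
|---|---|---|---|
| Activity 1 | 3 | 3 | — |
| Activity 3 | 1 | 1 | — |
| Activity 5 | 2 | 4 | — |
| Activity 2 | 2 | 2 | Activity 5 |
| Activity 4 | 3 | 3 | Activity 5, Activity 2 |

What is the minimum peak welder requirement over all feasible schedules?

Early-start (Activity 1@1, Activity 3@1, Activity 5@1, Activity 2@3, Activity 4@5) gives peak 8: d1:8  d2:7  d3:5  d4:2  d5:3  d6:3  d7:3  d8:0  d9:0  d10:0.
Shift Activity 5→4, Activity 2→6, Activity 4→8.
Schedule Activity 1@1, Activity 3@1, Activity 5@4, Activity 2@6, Activity 4@8: d1:4  d2:3  d3:3  d4:4  d5:4  d6:2  d7:2  d8:3  d9:3  d10:3 — peak 4.
Total welder-days = 31 over 10 days ⇒ peak ≥ ⌈31/10⌉ = 4, so 4 is optimal.

4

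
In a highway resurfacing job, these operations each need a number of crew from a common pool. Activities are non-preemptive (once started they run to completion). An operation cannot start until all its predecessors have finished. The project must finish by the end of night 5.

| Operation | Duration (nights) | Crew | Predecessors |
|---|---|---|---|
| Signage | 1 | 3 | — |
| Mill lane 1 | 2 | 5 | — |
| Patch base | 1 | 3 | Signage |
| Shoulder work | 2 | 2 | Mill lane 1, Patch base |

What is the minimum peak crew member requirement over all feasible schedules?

Schedule Signage@1, Mill lane 1@1, Patch base@2, Shoulder work@3: n1:8  n2:8  n3:2  n4:2  n5:0 — peak 8.
No arrangement of the 7 feasible schedules does better.

8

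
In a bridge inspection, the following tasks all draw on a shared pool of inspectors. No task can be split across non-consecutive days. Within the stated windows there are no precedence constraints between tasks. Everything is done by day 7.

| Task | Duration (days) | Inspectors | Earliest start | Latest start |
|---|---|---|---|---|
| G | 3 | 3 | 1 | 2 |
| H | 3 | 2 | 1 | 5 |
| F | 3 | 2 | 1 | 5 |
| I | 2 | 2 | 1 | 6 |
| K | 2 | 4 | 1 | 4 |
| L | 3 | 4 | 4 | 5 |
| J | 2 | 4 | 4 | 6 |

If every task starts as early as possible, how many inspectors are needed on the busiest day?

13

Early-start schedule: G@1, H@1, F@1, I@1, K@1, L@4, J@4.
Load per day: day 1: 13, day 2: 13, day 3: 7, day 4: 8, day 5: 8, day 6: 4, day 7: 0.
Peak is 13.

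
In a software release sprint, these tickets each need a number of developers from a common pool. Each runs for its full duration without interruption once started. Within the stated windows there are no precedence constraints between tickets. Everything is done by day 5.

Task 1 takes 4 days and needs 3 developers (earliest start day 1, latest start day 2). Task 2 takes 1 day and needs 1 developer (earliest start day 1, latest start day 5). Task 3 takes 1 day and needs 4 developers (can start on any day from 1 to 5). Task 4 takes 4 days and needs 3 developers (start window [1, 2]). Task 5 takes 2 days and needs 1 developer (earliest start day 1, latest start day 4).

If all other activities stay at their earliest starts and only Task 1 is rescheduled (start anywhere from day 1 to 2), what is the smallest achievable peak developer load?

9

Task 1@1: d1:12  d2:7  d3:6  d4:6  d5:0 → peak 12
Task 1@2: d1:9  d2:7  d3:6  d4:6  d5:3 → peak 9
Best is Task 1@2, peak 9.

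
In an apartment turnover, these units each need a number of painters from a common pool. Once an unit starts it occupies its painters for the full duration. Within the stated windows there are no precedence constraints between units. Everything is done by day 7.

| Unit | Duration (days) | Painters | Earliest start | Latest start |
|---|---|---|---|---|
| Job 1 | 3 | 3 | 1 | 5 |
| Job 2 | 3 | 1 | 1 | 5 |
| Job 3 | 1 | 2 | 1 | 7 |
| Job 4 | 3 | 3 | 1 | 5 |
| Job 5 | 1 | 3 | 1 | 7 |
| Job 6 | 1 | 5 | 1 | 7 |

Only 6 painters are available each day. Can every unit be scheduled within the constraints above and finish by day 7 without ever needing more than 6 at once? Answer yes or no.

yes

Schedule Job 1@1, Job 2@1, Job 3@1, Job 4@4, Job 5@4, Job 6@7: d1:6  d2:4  d3:4  d4:6  d5:3  d6:3  d7:5 — peak 6 ≤ 6.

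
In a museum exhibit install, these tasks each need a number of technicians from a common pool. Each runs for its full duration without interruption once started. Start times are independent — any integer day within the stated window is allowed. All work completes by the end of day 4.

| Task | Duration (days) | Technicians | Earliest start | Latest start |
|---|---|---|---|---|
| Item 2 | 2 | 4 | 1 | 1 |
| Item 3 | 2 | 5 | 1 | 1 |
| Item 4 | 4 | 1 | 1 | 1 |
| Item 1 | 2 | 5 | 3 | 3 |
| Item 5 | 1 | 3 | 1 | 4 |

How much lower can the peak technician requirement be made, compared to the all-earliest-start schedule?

Early-start peak: d1:13  d2:10  d3:6  d4:6 ⇒ 13.
Leveled (Item 2@1, Item 3@1, Item 4@1, Item 1@3, Item 5@3): d1:10  d2:10  d3:9  d4:6 ⇒ 10.
Reduction 13 − 10 = 3.

3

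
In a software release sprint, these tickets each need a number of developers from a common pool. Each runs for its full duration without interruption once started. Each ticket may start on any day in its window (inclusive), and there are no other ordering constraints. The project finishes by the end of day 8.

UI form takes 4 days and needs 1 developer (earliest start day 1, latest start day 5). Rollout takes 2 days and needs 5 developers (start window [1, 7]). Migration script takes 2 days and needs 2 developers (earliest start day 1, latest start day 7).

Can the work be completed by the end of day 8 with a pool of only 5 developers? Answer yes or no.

Schedule UI form@1, Rollout@5, Migration script@1: d1:3  d2:3  d3:1  d4:1  d5:5  d6:5  d7:0  d8:0 — peak 5 ≤ 5.

yes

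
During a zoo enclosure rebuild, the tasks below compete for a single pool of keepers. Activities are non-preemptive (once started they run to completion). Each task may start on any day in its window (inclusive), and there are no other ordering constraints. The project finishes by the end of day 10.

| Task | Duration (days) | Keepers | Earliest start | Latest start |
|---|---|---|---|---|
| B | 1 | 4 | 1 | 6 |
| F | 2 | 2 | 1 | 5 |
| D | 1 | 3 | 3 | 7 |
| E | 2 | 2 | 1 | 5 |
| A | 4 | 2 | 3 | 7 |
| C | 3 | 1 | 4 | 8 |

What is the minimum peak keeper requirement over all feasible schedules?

Early-start (B@1, F@1, D@3, E@1, A@3, C@4) gives peak 8: d1:8  d2:4  d3:5  d4:3  d5:3  d6:3  d7:0  d8:0  d9:0  d10:0.
Shift F→2, D→4, E→2, A→5.
Schedule B@1, F@2, D@4, E@2, A@5, C@4: d1:4  d2:4  d3:4  d4:4  d5:3  d6:3  d7:2  d8:2  d9:0  d10:0 — peak 4.

4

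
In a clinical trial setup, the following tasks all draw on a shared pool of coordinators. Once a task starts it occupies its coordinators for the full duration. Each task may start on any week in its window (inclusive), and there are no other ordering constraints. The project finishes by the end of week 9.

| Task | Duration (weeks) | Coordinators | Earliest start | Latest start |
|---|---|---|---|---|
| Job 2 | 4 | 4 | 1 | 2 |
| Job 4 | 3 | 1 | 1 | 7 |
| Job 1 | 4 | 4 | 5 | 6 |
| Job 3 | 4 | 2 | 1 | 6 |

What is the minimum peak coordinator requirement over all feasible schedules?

Early-start (Job 2@1, Job 4@1, Job 1@5, Job 3@1) gives peak 7: w1:7  w2:7  w3:7  w4:6  w5:4  w6:4  w7:4  w8:4  w9:0.
Shift Job 3→4.
Schedule Job 2@1, Job 4@1, Job 1@5, Job 3@4: w1:5  w2:5  w3:5  w4:6  w5:6  w6:6  w7:6  w8:4  w9:0 — peak 6.

6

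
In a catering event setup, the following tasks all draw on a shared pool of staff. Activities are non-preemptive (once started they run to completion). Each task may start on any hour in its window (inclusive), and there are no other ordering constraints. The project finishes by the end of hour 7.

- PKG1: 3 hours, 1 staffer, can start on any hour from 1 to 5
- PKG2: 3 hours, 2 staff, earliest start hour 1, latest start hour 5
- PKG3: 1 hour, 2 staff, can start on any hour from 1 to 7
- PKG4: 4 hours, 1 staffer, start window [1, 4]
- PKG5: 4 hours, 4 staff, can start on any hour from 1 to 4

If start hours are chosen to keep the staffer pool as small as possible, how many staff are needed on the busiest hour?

Early-start (PKG1@1, PKG2@1, PKG3@1, PKG4@1, PKG5@1) gives peak 10: h1:10  h2:8  h3:8  h4:5  h5:0  h6:0  h7:0.
Shift PKG4→2, PKG5→4.
Schedule PKG1@1, PKG2@1, PKG3@1, PKG4@2, PKG5@4: h1:5  h2:4  h3:4  h4:5  h5:5  h6:4  h7:4 — peak 5.
Total staffer-hours = 31 over 7 hours ⇒ peak ≥ ⌈31/7⌉ = 5, so 5 is optimal.

5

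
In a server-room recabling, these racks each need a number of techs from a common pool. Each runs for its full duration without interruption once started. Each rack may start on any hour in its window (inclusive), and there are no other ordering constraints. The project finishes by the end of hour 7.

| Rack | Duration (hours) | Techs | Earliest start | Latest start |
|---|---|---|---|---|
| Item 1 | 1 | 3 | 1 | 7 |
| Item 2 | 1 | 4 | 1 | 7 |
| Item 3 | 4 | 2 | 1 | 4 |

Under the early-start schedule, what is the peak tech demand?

9

Early-start schedule: Item 1@1, Item 2@1, Item 3@1.
Load per hour: hour 1: 9, hour 2: 2, hour 3: 2, hour 4: 2, hour 5: 0, hour 6: 0, hour 7: 0.
Peak is 9.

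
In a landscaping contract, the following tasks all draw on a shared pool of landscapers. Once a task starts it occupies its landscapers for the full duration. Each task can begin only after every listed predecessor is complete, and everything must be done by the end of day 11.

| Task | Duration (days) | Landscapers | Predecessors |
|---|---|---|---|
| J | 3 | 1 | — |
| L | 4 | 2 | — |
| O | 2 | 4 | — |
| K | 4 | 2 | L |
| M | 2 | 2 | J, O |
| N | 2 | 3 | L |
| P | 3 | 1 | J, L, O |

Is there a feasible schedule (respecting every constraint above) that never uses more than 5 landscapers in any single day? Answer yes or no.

yes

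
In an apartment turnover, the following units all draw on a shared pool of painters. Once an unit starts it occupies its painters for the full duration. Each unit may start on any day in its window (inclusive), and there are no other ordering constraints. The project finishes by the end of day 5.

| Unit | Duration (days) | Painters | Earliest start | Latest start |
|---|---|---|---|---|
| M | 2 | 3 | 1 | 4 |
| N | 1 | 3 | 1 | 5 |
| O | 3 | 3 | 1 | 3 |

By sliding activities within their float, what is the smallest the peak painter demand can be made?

6

Early-start (M@1, N@1, O@1) gives peak 9: d1:9  d2:6  d3:3  d4:0  d5:0.
Shift O→2.
Schedule M@1, N@1, O@2: d1:6  d2:6  d3:3  d4:3  d5:0 — peak 6.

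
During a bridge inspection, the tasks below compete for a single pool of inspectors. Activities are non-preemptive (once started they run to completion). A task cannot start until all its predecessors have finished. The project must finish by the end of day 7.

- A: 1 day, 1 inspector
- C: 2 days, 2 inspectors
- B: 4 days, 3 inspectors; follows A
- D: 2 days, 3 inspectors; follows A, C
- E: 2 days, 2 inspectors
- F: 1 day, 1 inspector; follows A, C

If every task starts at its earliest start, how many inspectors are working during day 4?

6

At early start, day 4 has: B, D.
Demand: 3 + 3 = 6.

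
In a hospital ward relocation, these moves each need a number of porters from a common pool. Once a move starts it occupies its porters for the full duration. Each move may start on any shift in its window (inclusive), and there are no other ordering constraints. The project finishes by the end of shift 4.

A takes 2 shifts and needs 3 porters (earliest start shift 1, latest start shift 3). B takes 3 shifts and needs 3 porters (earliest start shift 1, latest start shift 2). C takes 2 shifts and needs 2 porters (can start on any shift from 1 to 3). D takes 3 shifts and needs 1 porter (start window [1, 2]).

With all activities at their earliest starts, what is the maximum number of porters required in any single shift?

Early-start schedule: A@1, B@1, C@1, D@1.
Load per shift: shift 1: 9, shift 2: 9, shift 3: 4, shift 4: 0.
Peak is 9.

9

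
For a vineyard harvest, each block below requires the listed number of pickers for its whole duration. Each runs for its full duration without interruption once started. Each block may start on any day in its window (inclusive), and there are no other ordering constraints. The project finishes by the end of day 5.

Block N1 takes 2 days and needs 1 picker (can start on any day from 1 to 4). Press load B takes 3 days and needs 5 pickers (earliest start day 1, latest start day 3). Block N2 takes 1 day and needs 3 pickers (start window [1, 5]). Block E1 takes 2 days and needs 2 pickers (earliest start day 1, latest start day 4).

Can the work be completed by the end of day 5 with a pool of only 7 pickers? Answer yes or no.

yes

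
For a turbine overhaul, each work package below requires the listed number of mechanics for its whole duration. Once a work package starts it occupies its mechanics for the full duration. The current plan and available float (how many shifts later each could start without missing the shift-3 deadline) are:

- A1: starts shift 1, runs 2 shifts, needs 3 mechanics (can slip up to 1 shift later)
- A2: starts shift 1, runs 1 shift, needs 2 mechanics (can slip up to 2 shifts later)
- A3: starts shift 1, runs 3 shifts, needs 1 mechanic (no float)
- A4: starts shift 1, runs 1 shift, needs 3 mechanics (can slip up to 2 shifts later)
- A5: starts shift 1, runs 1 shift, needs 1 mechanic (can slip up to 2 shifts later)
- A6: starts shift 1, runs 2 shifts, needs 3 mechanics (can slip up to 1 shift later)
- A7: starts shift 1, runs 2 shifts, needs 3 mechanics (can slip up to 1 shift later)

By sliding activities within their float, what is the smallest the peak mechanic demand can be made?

Early-start (A1@1, A2@1, A3@1, A4@1, A5@1, A6@1, A7@1) gives peak 16: s1:16  s2:10  s3:1.
Shift A6→2, A7→2.
Schedule A1@1, A2@1, A3@1, A4@1, A5@1, A6@2, A7@2: s1:10  s2:10  s3:7 — peak 10.

10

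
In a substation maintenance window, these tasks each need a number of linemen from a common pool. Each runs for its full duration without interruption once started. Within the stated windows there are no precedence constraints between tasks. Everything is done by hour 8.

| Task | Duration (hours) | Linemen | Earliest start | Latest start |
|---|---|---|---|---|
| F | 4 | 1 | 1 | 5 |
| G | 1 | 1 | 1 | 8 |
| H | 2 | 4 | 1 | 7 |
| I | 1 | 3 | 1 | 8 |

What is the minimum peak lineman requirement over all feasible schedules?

Early-start (F@1, G@1, H@1, I@1) gives peak 9: h1:9  h2:5  h3:1  h4:1  h5:0  h6:0  h7:0  h8:0.
Shift H→5, I→2.
Schedule F@1, G@1, H@5, I@2: h1:2  h2:4  h3:1  h4:1  h5:4  h6:4  h7:0  h8:0 — peak 4.

4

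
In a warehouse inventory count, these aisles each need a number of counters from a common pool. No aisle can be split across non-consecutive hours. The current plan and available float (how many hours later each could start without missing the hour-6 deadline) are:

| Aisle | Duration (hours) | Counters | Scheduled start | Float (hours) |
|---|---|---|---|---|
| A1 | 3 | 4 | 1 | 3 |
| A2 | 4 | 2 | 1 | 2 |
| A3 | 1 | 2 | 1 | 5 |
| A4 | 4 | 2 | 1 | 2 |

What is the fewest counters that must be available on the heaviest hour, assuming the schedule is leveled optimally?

8

Early-start (A1@1, A2@1, A3@1, A4@1) gives peak 10: h1:10  h2:8  h3:8  h4:4  h5:0  h6:0.
Shift A4→2.
Schedule A1@1, A2@1, A3@1, A4@2: h1:8  h2:8  h3:8  h4:4  h5:2  h6:0 — peak 8.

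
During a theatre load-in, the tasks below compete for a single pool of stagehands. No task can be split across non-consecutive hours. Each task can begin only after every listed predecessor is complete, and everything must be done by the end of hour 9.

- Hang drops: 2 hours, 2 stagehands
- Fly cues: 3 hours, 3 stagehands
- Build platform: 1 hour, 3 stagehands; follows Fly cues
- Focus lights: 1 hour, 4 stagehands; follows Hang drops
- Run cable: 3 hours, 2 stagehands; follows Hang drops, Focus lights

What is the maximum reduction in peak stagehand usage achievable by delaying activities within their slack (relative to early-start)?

2

Early-start peak: h1:5  h2:5  h3:7  h4:5  h5:2  h6:2  h7:0  h8:0  h9:0 ⇒ 7.
Leveled (Hang drops@1, Fly cues@1, Build platform@4, Focus lights@5, Run cable@6): h1:5  h2:5  h3:3  h4:3  h5:4  h6:2  h7:2  h8:2  h9:0 ⇒ 5.
Reduction 7 − 5 = 2.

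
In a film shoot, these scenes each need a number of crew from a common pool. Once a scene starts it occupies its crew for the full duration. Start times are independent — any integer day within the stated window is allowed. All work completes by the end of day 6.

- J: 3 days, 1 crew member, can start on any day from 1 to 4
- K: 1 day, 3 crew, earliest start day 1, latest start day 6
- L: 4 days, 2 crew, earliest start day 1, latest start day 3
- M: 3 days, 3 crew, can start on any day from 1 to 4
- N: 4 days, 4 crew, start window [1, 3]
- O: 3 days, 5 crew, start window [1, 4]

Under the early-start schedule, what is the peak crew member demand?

18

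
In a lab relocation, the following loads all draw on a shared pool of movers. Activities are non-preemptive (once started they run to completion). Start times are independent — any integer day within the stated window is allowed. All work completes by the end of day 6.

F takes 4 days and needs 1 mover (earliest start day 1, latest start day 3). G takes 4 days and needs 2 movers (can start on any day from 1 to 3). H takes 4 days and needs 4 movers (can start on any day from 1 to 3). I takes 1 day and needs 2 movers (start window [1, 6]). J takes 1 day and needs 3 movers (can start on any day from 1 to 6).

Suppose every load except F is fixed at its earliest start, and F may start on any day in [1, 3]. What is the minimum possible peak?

11

F@1: d1:12  d2:7  d3:7  d4:7  d5:0  d6:0 → peak 12
F@2: d1:11  d2:7  d3:7  d4:7  d5:1  d6:0 → peak 11
F@3: d1:11  d2:6  d3:7  d4:7  d5:1  d6:1 → peak 11
Best is F@2, peak 11.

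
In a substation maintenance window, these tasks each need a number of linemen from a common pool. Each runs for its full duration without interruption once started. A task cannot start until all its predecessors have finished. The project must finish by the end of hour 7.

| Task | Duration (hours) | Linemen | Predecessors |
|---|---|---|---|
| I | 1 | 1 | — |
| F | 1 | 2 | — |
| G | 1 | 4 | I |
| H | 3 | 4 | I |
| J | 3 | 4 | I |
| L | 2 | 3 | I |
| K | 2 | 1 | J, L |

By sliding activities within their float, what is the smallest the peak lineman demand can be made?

Early-start (I@1, F@1, G@2, H@2, J@2, L@2, K@5) gives peak 15: h1:3  h2:15  h3:11  h4:8  h5:1  h6:1  h7:0.
Shift H→4, J→3, K→6.
Schedule I@1, F@1, G@2, H@4, J@3, L@2, K@6: h1:3  h2:7  h3:7  h4:8  h5:8  h6:5  h7:1 — peak 8.

8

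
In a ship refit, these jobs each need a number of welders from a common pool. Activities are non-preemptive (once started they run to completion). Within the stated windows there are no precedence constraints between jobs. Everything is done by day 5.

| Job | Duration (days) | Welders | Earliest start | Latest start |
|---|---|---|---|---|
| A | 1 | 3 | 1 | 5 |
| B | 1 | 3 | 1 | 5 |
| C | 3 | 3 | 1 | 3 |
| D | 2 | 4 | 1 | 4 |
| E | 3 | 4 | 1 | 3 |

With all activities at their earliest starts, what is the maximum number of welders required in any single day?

17

Early-start schedule: A@1, B@1, C@1, D@1, E@1.
Load per day: day 1: 17, day 2: 11, day 3: 7, day 4: 0, day 5: 0.
Peak is 17.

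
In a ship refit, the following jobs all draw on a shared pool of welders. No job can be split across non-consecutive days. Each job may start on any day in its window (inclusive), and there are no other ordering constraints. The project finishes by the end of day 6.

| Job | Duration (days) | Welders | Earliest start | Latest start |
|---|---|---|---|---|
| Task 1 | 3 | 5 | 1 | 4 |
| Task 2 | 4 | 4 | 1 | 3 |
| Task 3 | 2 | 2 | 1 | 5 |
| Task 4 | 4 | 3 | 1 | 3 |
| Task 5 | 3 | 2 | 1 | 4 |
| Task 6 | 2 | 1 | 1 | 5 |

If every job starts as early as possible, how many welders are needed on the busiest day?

17

Early-start schedule: Task 1@1, Task 2@1, Task 3@1, Task 4@1, Task 5@1, Task 6@1.
Load per day: day 1: 17, day 2: 17, day 3: 14, day 4: 7, day 5: 0, day 6: 0.
Peak is 17.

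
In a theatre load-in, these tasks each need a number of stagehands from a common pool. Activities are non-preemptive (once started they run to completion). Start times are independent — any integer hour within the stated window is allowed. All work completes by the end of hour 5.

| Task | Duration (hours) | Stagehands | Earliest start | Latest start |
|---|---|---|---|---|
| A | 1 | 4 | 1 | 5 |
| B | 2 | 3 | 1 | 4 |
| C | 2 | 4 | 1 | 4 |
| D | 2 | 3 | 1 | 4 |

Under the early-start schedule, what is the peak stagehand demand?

14

Early-start schedule: A@1, B@1, C@1, D@1.
Load per hour: hour 1: 14, hour 2: 10, hour 3: 0, hour 4: 0, hour 5: 0.
Peak is 14.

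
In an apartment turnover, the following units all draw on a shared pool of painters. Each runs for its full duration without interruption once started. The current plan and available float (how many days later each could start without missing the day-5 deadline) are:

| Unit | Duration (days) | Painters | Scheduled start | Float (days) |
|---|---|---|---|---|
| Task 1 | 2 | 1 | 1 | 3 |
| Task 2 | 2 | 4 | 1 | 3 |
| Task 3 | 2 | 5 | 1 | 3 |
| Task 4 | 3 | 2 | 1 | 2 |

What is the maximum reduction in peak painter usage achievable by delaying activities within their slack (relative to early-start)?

6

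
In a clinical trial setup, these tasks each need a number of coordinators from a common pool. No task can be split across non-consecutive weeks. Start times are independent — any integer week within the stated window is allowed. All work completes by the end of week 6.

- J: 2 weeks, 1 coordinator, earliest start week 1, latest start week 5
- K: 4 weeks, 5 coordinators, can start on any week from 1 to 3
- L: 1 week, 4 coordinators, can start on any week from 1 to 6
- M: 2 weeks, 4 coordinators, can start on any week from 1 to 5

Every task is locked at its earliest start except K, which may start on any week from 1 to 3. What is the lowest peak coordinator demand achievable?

9

K@1: w1:14  w2:10  w3:5  w4:5  w5:0  w6:0 → peak 14
K@2: w1:9  w2:10  w3:5  w4:5  w5:5  w6:0 → peak 10
K@3: w1:9  w2:5  w3:5  w4:5  w5:5  w6:5 → peak 9
Best is K@3, peak 9.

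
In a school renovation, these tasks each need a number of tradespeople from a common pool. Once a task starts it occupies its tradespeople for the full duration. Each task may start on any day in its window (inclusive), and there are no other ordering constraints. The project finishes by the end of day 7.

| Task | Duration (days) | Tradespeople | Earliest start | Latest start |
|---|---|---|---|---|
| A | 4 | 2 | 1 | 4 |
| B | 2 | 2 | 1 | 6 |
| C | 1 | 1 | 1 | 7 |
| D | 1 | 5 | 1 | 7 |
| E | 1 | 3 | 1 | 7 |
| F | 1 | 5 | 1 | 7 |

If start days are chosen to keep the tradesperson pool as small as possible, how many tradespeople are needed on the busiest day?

5

Early-start (A@1, B@1, C@1, D@1, E@1, F@1) gives peak 18: d1:18  d2:4  d3:2  d4:2  d5:0  d6:0  d7:0.
Shift D→5, E→3, F→6.
Schedule A@1, B@1, C@1, D@5, E@3, F@6: d1:5  d2:4  d3:5  d4:2  d5:5  d6:5  d7:0 — peak 5.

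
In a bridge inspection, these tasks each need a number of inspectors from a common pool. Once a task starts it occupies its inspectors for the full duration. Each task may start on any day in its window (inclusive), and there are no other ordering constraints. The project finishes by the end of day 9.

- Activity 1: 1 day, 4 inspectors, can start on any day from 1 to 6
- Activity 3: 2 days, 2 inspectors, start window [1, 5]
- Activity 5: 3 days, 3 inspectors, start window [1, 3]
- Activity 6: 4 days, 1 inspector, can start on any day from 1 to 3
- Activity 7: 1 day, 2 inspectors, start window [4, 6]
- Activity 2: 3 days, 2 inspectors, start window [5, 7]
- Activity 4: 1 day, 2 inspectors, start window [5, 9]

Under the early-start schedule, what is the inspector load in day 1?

At early start, day 1 has: Activity 1, Activity 3, Activity 5, Activity 6.
Demand: 4 + 2 + 3 + 1 = 10.

10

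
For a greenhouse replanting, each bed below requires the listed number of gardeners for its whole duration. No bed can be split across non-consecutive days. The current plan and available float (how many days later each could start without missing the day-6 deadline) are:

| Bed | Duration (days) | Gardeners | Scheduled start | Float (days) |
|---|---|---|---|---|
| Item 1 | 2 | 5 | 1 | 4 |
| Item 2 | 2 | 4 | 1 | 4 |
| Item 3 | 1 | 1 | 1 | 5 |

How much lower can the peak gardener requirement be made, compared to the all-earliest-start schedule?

Early-start peak: d1:10  d2:9  d3:0  d4:0  d5:0  d6:0 ⇒ 10.
Leveled (Item 1@1, Item 2@3, Item 3@3): d1:5  d2:5  d3:5  d4:4  d5:0  d6:0 ⇒ 5.
Reduction 10 − 5 = 5.

5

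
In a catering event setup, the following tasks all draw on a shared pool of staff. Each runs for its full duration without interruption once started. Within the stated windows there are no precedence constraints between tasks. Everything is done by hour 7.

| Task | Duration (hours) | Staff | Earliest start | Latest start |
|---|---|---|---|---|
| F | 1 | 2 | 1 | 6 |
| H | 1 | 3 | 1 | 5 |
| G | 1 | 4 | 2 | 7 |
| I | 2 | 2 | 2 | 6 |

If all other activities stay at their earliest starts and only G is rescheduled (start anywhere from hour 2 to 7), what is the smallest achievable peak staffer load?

5

G@2: h1:5  h2:6  h3:2  h4:0  h5:0  h6:0  h7:0 → peak 6
G@3: h1:5  h2:2  h3:6  h4:0  h5:0  h6:0  h7:0 → peak 6
G@4: h1:5  h2:2  h3:2  h4:4  h5:0  h6:0  h7:0 → peak 5
G@5: h1:5  h2:2  h3:2  h4:0  h5:4  h6:0  h7:0 → peak 5
G@6: h1:5  h2:2  h3:2  h4:0  h5:0  h6:4  h7:0 → peak 5
G@7: h1:5  h2:2  h3:2  h4:0  h5:0  h6:0  h7:4 → peak 5
Best is G@4, peak 5.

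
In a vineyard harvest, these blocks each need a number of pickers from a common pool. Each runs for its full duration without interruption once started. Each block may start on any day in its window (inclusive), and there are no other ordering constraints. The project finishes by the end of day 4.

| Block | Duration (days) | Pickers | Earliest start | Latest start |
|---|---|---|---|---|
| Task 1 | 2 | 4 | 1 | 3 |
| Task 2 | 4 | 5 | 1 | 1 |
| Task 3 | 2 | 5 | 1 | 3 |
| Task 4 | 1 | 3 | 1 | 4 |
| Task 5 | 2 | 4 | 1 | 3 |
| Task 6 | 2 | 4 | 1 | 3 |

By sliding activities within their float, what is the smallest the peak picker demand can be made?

16

Early-start (Task 1@1, Task 2@1, Task 3@1, Task 4@1, Task 5@1, Task 6@1) gives peak 25: d1:25  d2:22  d3:5  d4:5.
Shift Task 4→3, Task 5→3, Task 6→3.
Schedule Task 1@1, Task 2@1, Task 3@1, Task 4@3, Task 5@3, Task 6@3: d1:14  d2:14  d3:16  d4:13 — peak 16.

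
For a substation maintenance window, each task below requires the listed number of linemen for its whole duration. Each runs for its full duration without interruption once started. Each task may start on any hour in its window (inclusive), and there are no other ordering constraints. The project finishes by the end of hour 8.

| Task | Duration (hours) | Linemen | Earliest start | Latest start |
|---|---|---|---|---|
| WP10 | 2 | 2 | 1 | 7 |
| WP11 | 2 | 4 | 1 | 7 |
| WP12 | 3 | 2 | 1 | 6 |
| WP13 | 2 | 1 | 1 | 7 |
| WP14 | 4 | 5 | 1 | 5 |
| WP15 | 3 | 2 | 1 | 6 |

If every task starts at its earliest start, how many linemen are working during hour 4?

At early start, hour 4 has: WP14.
Demand: 5 = 5.

5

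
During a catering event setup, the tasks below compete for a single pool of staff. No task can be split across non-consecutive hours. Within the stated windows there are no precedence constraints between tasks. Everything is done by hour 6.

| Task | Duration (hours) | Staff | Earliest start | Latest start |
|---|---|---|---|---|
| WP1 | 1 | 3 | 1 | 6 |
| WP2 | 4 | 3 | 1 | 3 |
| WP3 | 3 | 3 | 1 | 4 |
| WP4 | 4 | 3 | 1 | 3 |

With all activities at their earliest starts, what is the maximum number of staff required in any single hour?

12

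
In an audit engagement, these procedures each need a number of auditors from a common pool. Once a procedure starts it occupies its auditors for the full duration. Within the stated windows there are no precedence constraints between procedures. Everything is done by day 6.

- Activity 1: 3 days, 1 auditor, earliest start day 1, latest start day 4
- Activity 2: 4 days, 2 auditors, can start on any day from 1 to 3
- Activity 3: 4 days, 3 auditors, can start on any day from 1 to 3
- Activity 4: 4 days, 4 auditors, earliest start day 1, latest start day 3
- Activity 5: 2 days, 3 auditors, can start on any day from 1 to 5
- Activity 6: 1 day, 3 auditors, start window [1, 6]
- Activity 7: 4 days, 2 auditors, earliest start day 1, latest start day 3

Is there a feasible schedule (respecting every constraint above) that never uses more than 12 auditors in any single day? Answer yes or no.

Schedule Activity 1@1, Activity 2@1, Activity 3@1, Activity 4@1, Activity 5@5, Activity 6@5, Activity 7@1: d1:12  d2:12  d3:12  d4:11  d5:6  d6:3 — peak 12 ≤ 12.

yes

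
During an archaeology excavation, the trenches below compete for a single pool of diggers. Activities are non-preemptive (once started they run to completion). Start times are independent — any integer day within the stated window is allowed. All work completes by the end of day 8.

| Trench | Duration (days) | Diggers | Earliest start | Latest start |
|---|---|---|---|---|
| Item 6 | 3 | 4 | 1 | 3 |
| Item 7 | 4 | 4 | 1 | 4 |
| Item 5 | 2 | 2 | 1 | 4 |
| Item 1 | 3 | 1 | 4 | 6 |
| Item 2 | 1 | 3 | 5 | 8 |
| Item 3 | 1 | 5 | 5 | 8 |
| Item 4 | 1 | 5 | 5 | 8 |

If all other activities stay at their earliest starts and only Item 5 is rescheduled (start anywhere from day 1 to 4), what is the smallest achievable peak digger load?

Item 5@1: d1:10  d2:10  d3:8  d4:5  d5:14  d6:1  d7:0  d8:0 → peak 14
Item 5@2: d1:8  d2:10  d3:10  d4:5  d5:14  d6:1  d7:0  d8:0 → peak 14
Item 5@3: d1:8  d2:8  d3:10  d4:7  d5:14  d6:1  d7:0  d8:0 → peak 14
Item 5@4: d1:8  d2:8  d3:8  d4:7  d5:16  d6:1  d7:0  d8:0 → peak 16
Best is Item 5@1, peak 14.

14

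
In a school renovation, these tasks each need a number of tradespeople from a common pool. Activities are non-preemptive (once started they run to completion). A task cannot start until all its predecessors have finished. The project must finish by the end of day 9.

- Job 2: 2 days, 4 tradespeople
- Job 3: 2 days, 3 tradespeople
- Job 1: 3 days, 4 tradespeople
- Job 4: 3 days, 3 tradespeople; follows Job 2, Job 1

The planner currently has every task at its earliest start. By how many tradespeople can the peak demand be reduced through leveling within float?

Early-start peak: d1:11  d2:11  d3:4  d4:3  d5:3  d6:3  d7:0  d8:0  d9:0 ⇒ 11.
Leveled (Job 2@1, Job 3@6, Job 1@3, Job 4@6): d1:4  d2:4  d3:4  d4:4  d5:4  d6:6  d7:6  d8:3  d9:0 ⇒ 6.
Reduction 11 − 6 = 5.

5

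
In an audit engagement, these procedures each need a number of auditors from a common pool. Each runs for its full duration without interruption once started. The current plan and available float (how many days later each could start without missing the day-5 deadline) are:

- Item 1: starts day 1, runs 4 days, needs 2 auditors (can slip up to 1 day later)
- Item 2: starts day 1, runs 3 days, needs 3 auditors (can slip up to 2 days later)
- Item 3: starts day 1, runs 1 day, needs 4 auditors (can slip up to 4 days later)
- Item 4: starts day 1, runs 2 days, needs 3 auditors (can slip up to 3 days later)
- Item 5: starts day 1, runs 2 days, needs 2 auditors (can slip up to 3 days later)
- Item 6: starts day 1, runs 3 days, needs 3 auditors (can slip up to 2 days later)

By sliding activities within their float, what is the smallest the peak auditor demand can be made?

9

Early-start (Item 1@1, Item 2@1, Item 3@1, Item 4@1, Item 5@1, Item 6@1) gives peak 17: d1:17  d2:13  d3:8  d4:2  d5:0.
Shift Item 3→5, Item 5→4, Item 6→3.
Schedule Item 1@1, Item 2@1, Item 3@5, Item 4@1, Item 5@4, Item 6@3: d1:8  d2:8  d3:8  d4:7  d5:9 — peak 9.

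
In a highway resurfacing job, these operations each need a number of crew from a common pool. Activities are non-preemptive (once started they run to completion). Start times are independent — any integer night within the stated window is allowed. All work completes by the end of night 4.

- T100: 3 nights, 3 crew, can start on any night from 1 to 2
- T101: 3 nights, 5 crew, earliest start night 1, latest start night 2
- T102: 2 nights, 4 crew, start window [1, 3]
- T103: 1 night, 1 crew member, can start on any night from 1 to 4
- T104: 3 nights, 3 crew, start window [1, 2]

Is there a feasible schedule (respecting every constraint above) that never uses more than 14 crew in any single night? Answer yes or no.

The minimum achievable peak is 15; 14 < 15, so no feasible schedule stays within the cap.

no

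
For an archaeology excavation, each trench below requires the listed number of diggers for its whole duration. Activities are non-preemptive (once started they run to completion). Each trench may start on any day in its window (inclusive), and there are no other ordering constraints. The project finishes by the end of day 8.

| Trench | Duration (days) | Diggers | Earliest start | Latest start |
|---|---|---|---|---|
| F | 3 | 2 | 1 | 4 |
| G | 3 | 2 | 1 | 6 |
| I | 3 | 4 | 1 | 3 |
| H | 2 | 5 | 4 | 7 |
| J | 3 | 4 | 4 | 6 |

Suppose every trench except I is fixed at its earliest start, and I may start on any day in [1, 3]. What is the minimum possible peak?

I@1: d1:8  d2:8  d3:8  d4:9  d5:9  d6:4  d7:0  d8:0 → peak 9
I@2: d1:4  d2:8  d3:8  d4:13  d5:9  d6:4  d7:0  d8:0 → peak 13
I@3: d1:4  d2:4  d3:8  d4:13  d5:13  d6:4  d7:0  d8:0 → peak 13
Best is I@1, peak 9.

9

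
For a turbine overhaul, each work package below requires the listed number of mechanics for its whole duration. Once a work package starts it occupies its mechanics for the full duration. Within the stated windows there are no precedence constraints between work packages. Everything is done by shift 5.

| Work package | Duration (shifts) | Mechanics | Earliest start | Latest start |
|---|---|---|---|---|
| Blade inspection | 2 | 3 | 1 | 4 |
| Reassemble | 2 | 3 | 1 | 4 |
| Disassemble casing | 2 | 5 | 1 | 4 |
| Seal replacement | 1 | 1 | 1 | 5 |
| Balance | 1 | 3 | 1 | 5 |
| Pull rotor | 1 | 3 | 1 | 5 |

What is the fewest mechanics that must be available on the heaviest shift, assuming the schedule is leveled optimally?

6

Early-start (Blade inspection@1, Reassemble@1, Disassemble casing@1, Seal replacement@1, Balance@1, Pull rotor@1) gives peak 18: s1:18  s2:11  s3:0  s4:0  s5:0.
Shift Disassemble casing→3, Seal replacement→3, Balance→5, Pull rotor→5.
Schedule Blade inspection@1, Reassemble@1, Disassemble casing@3, Seal replacement@3, Balance@5, Pull rotor@5: s1:6  s2:6  s3:6  s4:5  s5:6 — peak 6.
Total mechanic-shifts = 29 over 5 shifts ⇒ peak ≥ ⌈29/5⌉ = 6, so 6 is optimal.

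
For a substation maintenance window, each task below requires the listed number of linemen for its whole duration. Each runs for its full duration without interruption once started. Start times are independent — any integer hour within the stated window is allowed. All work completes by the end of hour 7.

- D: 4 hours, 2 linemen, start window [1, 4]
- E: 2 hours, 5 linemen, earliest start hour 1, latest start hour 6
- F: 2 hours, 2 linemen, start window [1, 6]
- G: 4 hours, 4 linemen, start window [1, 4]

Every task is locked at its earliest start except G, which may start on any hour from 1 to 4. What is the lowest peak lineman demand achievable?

9

G@1: h1:13  h2:13  h3:6  h4:6  h5:0  h6:0  h7:0 → peak 13
G@2: h1:9  h2:13  h3:6  h4:6  h5:4  h6:0  h7:0 → peak 13
G@3: h1:9  h2:9  h3:6  h4:6  h5:4  h6:4  h7:0 → peak 9
G@4: h1:9  h2:9  h3:2  h4:6  h5:4  h6:4  h7:4 → peak 9
Best is G@3, peak 9.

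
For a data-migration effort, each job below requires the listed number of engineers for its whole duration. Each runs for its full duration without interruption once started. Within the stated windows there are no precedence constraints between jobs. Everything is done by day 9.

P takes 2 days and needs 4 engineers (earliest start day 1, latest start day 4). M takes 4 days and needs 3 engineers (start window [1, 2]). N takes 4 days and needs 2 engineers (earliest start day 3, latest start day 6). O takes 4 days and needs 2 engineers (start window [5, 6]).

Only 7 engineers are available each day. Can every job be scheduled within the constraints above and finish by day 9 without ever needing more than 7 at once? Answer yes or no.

Schedule P@1, M@1, N@3, O@5: d1:7  d2:7  d3:5  d4:5  d5:4  d6:4  d7:2  d8:2  d9:0 — peak 7 ≤ 7.

yes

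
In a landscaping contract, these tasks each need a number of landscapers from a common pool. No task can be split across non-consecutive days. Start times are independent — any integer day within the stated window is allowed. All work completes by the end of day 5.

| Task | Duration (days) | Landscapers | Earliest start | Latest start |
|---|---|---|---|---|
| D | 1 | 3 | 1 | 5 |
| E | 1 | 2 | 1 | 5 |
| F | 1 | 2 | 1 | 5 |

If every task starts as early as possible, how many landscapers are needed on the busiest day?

Early-start schedule: D@1, E@1, F@1.
Load per day: day 1: 7, day 2: 0, day 3: 0, day 4: 0, day 5: 0.
Peak is 7.

7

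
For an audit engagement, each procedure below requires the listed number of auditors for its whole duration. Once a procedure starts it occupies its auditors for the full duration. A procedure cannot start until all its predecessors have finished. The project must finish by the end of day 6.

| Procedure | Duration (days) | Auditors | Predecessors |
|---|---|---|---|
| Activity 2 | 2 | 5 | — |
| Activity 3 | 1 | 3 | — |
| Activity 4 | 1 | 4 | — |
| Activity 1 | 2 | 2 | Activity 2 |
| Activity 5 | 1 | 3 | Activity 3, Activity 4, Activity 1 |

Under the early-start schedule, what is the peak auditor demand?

12

Early-start schedule: Activity 2@1, Activity 3@1, Activity 4@1, Activity 1@3, Activity 5@5.
Load per day: day 1: 12, day 2: 5, day 3: 2, day 4: 2, day 5: 3, day 6: 0.
Peak is 12.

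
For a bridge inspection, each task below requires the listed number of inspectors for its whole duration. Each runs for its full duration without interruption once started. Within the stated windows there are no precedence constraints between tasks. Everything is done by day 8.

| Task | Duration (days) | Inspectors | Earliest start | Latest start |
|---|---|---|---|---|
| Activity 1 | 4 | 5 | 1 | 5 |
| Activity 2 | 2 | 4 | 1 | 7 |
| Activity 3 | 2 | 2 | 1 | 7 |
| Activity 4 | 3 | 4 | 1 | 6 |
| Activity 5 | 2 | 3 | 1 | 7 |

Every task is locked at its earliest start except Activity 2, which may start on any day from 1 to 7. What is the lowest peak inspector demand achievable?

14

Activity 2@1: d1:18  d2:18  d3:9  d4:5  d5:0  d6:0  d7:0  d8:0 → peak 18
Activity 2@2: d1:14  d2:18  d3:13  d4:5  d5:0  d6:0  d7:0  d8:0 → peak 18
Activity 2@3: d1:14  d2:14  d3:13  d4:9  d5:0  d6:0  d7:0  d8:0 → peak 14
Activity 2@4: d1:14  d2:14  d3:9  d4:9  d5:4  d6:0  d7:0  d8:0 → peak 14
Activity 2@5: d1:14  d2:14  d3:9  d4:5  d5:4  d6:4  d7:0  d8:0 → peak 14
Activity 2@6: d1:14  d2:14  d3:9  d4:5  d5:0  d6:4  d7:4  d8:0 → peak 14
Activity 2@7: d1:14  d2:14  d3:9  d4:5  d5:0  d6:0  d7:4  d8:4 → peak 14
Best is Activity 2@3, peak 14.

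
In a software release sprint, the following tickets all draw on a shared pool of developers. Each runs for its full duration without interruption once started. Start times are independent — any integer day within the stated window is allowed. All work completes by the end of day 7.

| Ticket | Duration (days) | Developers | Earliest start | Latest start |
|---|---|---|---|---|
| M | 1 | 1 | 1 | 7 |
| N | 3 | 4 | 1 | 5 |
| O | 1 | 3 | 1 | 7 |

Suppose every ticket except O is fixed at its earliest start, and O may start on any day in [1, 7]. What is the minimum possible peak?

O@1: d1:8  d2:4  d3:4  d4:0  d5:0  d6:0  d7:0 → peak 8
O@2: d1:5  d2:7  d3:4  d4:0  d5:0  d6:0  d7:0 → peak 7
O@3: d1:5  d2:4  d3:7  d4:0  d5:0  d6:0  d7:0 → peak 7
O@4: d1:5  d2:4  d3:4  d4:3  d5:0  d6:0  d7:0 → peak 5
O@5: d1:5  d2:4  d3:4  d4:0  d5:3  d6:0  d7:0 → peak 5
O@6: d1:5  d2:4  d3:4  d4:0  d5:0  d6:3  d7:0 → peak 5
O@7: d1:5  d2:4  d3:4  d4:0  d5:0  d6:0  d7:3 → peak 5
Best is O@4, peak 5.

5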